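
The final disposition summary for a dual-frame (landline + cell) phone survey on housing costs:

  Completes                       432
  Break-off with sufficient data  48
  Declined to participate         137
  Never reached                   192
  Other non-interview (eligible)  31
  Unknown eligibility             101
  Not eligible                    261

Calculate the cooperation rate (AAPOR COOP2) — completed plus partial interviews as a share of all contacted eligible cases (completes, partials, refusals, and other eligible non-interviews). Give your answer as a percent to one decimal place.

Top → 432 + 48 = 480
Denominator → 432 + 48 + 137 + 31 = 648
COOP2 = 480 / 648 = 0.7407

74.1%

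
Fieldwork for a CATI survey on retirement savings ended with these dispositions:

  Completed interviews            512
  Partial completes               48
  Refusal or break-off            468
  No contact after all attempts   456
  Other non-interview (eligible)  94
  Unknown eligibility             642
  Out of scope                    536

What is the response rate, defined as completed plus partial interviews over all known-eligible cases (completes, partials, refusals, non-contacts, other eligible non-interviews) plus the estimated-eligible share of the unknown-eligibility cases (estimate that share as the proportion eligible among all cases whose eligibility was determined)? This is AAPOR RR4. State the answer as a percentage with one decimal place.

27.2%

Num = 512 + 48 = 560
Eligible (known) = 512 + 48 + 468 + 456 + 94 = 1578
e = 1578 / (1578 + 536) = 1578 / 2114 = 0.7465
Estimated eligible among unknowns = 0.7465 × 642 = 479.25
Base = 1578 + 479.25 = 2057.25
RR4 = 560 / 2057.25 = 0.2722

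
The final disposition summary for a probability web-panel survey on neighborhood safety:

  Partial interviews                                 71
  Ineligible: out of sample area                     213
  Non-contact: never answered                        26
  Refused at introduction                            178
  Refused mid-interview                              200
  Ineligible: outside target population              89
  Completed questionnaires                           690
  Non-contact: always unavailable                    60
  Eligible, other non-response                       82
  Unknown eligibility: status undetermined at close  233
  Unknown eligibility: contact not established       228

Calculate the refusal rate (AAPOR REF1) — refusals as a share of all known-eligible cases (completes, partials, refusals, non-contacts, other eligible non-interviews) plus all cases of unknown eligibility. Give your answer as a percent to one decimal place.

21.4%

Refusals = 178 + 200 = 378
No answer / not reached = 26 + 60 = 86
Unknown if eligible = 228 + 233 = 461
Not eligible = 89 + 213 = 302
Top → 378
Base → 690 + 71 + 378 + 86 + 82 + 461 = 1768
REF1 = 378 / 1768 = 0.2138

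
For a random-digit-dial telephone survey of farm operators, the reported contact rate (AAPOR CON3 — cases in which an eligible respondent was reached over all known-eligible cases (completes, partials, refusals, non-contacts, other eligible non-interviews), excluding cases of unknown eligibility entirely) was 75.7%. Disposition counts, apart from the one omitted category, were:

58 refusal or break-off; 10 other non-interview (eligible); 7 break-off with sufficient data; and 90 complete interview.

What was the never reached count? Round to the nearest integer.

Top: 90 + 7 + 58 + 10 = 165
CON3 = 165 / D = 0.757
D = 165 / 0.757 = 218.0
Rest of base = 165
never reached = 218.0 − 165 ≈ 53

53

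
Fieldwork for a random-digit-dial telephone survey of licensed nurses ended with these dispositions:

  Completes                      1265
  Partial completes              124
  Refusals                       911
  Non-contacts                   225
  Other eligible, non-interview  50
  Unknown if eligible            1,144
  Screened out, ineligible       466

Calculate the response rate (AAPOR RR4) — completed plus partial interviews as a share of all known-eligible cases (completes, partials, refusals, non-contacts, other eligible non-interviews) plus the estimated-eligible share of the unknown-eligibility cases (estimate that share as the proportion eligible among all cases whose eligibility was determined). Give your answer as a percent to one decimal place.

Top = 1265 + 124 = 1389
Known eligible = 1265 + 124 + 911 + 225 + 50 = 2575
e = 2575 / (2575 + 466) = 2575 / 3041 = 0.8468
e × U = 0.8468 × 1144 = 968.74
Denominator = 2575 + 968.74 = 3543.74
RR4 = 1389 / 3543.74 = 0.3920

39.2%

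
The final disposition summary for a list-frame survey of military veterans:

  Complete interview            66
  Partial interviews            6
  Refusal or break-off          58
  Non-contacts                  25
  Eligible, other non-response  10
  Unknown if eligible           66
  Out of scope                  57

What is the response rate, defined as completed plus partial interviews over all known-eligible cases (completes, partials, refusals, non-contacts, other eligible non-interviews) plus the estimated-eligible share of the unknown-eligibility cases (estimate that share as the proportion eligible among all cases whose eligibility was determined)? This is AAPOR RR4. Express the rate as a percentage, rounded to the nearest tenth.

33.6%

Top → 66 + 6 = 72
Known eligible → 66 + 6 + 58 + 25 + 10 = 165
e = 165 / (165 + 57) = 165 / 222 = 0.7432
e × U → 0.7432 × 66 = 49.05
Denom → 165 + 49.05 = 214.05
RR4 = 72 / 214.05 = 0.3364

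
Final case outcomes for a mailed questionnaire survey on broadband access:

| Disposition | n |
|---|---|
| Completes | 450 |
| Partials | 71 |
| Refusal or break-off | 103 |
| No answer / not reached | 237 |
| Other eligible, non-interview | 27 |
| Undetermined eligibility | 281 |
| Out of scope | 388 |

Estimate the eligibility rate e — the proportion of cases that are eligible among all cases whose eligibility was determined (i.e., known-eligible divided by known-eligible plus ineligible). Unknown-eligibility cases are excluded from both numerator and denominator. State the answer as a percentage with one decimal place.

Eligible (known): 450 + 71 + 103 + 237 + 27 = 888
e = 888 / (888 + 388) = 888 / 1276 = 0.6959

69.6%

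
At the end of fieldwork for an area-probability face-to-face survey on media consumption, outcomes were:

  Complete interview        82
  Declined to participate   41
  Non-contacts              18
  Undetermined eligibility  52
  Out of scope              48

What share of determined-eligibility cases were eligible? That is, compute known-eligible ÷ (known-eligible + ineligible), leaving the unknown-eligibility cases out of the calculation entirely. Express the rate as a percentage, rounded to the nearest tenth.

74.6%

Determined eligible → 82 + 41 + 18 = 141
e = 141 / (141 + 48) = 141 / 189 = 0.7460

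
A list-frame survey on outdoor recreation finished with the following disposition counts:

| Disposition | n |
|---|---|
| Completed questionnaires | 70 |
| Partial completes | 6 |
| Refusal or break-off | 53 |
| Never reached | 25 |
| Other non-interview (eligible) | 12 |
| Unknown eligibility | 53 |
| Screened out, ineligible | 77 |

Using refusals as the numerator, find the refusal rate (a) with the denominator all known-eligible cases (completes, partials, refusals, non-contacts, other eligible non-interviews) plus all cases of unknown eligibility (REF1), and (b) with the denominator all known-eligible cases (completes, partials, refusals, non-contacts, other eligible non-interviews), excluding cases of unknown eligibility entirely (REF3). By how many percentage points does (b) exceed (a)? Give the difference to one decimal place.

7.7

Numerator = 53
Base = 70 + 6 + 53 + 25 + 12 + 53 = 219
REF1 = 53 / 219 = 0.2420
Base = 70 + 6 + 53 + 25 + 12 = 166
REF3 = 53 / 166 = 0.3193
Difference = 31.93 − 24.20 = 7.73 percentage points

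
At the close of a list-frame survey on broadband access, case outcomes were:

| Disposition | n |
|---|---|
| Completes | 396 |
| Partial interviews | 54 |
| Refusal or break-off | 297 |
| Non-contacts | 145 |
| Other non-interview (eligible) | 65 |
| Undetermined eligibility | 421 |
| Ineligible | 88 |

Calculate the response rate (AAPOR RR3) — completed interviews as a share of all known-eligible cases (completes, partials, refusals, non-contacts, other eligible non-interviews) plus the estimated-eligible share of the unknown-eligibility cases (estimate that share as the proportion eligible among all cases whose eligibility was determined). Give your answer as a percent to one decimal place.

29.5%

Numerator = 396
Eligible (known) = 396 + 54 + 297 + 145 + 65 = 957
e = 957 / (957 + 88) = 957 / 1045 = 0.9158
Estimated eligible among unknowns = 0.9158 × 421 = 385.55
Base = 957 + 385.55 = 1342.55
RR3 = 396 / 1342.55 = 0.2950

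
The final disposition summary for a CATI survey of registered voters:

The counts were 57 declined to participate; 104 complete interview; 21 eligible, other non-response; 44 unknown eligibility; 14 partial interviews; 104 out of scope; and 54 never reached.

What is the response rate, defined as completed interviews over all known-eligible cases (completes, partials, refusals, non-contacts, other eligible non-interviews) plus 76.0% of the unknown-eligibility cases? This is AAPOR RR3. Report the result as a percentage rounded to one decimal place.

Top = 104
Determined eligible = 104 + 14 + 57 + 54 + 21 = 250
Eligible share of unknowns = 0.7600 × 44 = 33.44
Base = 250 + 33.44 = 283.44
RR3 = 104 / 283.44 = 0.3669

36.7%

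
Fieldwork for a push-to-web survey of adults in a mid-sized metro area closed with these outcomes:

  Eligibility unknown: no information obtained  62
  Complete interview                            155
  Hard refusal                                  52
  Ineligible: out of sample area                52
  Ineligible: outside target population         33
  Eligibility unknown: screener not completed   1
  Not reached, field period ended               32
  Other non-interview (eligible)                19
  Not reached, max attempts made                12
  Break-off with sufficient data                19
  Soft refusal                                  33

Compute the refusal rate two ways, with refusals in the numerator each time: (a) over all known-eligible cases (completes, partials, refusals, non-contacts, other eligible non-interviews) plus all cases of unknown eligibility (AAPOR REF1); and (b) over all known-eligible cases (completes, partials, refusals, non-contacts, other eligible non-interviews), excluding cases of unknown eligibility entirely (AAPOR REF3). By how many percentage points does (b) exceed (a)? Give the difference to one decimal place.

4.3

Refusals = 52 + 33 = 85
Never reached = 32 + 12 = 44
Unknown eligibility = 1 + 62 = 63
Out of scope = 33 + 52 = 85
Num = 85
Denom = 155 + 19 + 85 + 44 + 19 + 63 = 385
REF1 = 85 / 385 = 0.2208
Denom = 155 + 19 + 85 + 44 + 19 = 322
REF3 = 85 / 322 = 0.2640
Difference = 26.40 − 22.08 = 4.32 percentage points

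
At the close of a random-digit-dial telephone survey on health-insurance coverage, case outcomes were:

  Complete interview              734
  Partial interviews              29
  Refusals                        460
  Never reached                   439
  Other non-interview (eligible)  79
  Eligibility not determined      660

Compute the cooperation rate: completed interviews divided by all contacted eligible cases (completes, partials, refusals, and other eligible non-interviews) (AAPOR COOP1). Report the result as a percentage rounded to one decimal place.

Top: 734
Denominator: 734 + 29 + 460 + 79 = 1302
COOP1 = 734 / 1302 = 0.5637

56.4%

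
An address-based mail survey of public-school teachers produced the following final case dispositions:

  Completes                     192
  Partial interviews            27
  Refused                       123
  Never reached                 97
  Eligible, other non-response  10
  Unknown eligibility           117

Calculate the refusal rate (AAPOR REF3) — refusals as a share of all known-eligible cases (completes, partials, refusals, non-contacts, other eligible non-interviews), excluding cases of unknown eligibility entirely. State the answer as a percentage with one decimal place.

27.4%

Num = 123
Base = 192 + 27 + 123 + 97 + 10 = 449
REF3 = 123 / 449 = 0.2739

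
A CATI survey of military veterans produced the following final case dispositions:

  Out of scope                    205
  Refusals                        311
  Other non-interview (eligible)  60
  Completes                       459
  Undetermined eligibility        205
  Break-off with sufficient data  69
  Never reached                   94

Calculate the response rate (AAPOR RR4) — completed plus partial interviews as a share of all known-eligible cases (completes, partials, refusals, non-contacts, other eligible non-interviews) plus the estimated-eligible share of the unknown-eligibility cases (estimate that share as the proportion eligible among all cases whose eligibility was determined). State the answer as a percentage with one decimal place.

45.4%

Numerator → 459 + 69 = 528
Eligible (known) → 459 + 69 + 311 + 94 + 60 = 993
e = 993 / (993 + 205) = 993 / 1198 = 0.8289
Eligible share of unknowns → 0.8289 × 205 = 169.92
Denom → 993 + 169.92 = 1162.92
RR4 = 528 / 1162.92 = 0.4540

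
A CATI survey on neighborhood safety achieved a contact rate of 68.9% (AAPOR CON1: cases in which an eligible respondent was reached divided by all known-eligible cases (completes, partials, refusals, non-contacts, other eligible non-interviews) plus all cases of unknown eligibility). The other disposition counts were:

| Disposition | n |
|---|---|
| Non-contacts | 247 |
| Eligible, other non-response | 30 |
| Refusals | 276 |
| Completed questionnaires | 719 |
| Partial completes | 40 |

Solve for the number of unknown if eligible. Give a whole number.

Top → 719 + 40 + 276 + 30 = 1065
CON1 = 1065 / D = 0.689
D = 1065 / 0.689 = 1545.7
Rest of base = 1312
unknown if eligible = 1545.7 − 1312 ≈ 234

234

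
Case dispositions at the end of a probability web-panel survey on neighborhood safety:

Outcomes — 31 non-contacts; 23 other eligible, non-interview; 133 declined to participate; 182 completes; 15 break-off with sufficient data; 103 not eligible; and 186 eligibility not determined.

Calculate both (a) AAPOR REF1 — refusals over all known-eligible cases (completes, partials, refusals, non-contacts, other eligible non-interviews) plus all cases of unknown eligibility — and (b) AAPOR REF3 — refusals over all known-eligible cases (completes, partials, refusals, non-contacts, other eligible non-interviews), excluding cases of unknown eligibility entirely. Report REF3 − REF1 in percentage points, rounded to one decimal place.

Top → 133
Denominator → 182 + 15 + 133 + 31 + 23 + 186 = 570
REF1 = 133 / 570 = 0.2333
Denominator → 182 + 15 + 133 + 31 + 23 = 384
REF3 = 133 / 384 = 0.3464
Difference = 34.64 − 23.33 = 11.31 percentage points

11.3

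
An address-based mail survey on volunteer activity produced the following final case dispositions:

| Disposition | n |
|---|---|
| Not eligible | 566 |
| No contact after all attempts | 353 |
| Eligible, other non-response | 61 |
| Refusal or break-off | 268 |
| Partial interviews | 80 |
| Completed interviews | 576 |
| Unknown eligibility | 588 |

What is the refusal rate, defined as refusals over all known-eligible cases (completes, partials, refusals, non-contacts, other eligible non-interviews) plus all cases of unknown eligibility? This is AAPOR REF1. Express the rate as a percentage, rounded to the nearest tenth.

Num = 268
Base = 576 + 80 + 268 + 353 + 61 + 588 = 1926
REF1 = 268 / 1926 = 0.1391

13.9%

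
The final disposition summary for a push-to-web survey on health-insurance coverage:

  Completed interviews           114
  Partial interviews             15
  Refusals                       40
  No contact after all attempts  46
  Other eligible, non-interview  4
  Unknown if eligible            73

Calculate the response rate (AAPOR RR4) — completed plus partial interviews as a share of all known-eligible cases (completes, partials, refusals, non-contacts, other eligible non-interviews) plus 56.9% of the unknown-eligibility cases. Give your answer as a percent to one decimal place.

49.5%

Num: 114 + 15 = 129
Determined eligible: 114 + 15 + 40 + 46 + 4 = 219
Eligible share of unknowns: 0.5690 × 73 = 41.54
Denominator: 219 + 41.54 = 260.54
RR4 = 129 / 260.54 = 0.4951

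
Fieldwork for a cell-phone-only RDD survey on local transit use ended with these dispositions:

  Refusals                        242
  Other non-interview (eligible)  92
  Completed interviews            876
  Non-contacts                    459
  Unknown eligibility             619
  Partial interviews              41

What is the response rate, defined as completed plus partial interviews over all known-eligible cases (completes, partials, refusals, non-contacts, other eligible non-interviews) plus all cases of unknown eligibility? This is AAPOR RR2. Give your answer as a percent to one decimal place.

Numerator = 876 + 41 = 917
Base = 876 + 41 + 242 + 459 + 92 + 619 = 2329
RR2 = 917 / 2329 = 0.3937

39.4%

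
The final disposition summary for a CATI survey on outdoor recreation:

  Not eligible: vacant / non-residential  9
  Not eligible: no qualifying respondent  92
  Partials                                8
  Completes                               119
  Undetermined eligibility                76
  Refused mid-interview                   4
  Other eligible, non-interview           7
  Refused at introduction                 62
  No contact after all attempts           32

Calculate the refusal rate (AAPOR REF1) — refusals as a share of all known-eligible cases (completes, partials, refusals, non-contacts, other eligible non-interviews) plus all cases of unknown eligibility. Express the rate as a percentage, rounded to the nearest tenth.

21.4%

Refusals = 62 + 4 = 66
Out of scope = 92 + 9 = 101
Top: 66
Denom: 119 + 8 + 66 + 32 + 7 + 76 = 308
REF1 = 66 / 308 = 0.2143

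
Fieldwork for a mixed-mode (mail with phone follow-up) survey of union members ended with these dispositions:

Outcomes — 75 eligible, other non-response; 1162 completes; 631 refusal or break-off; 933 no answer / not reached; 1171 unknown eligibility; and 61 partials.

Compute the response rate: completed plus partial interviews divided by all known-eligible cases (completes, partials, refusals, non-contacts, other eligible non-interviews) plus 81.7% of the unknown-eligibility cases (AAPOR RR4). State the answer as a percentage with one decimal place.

32.0%

Num → 1162 + 61 = 1223
Determined eligible → 1162 + 61 + 631 + 933 + 75 = 2862
e × U → 0.8170 × 1171 = 956.71
Denom → 2862 + 956.71 = 3818.71
RR4 = 1223 / 3818.71 = 0.3203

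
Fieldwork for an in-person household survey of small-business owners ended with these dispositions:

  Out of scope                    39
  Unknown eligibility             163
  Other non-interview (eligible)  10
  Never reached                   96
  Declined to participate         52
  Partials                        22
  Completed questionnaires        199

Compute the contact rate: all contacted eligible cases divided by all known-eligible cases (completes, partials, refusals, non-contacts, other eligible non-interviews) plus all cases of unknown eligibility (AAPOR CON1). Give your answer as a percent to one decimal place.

52.2%

Top = 199 + 22 + 52 + 10 = 283
Denominator = 199 + 22 + 52 + 96 + 10 + 163 = 542
CON1 = 283 / 542 = 0.5221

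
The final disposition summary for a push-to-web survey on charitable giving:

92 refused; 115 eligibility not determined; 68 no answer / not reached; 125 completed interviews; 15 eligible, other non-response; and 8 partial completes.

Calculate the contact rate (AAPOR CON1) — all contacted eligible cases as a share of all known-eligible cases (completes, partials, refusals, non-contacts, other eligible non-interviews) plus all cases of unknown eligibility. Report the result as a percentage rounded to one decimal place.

Num → 125 + 8 + 92 + 15 = 240
Denom → 125 + 8 + 92 + 68 + 15 + 115 = 423
CON1 = 240 / 423 = 0.5674

56.7%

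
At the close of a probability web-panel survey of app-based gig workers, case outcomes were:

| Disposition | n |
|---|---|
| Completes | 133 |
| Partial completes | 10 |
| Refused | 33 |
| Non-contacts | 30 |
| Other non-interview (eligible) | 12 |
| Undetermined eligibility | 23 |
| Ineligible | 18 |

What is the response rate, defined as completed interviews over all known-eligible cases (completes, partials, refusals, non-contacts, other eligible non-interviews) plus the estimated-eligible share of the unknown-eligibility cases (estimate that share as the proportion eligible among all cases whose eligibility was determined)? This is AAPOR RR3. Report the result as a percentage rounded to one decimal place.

Num → 133
Determined eligible → 133 + 10 + 33 + 30 + 12 = 218
e = 218 / (218 + 18) = 218 / 236 = 0.9237
e × U → 0.9237 × 23 = 21.25
Denominator → 218 + 21.25 = 239.25
RR3 = 133 / 239.25 = 0.5559

55.6%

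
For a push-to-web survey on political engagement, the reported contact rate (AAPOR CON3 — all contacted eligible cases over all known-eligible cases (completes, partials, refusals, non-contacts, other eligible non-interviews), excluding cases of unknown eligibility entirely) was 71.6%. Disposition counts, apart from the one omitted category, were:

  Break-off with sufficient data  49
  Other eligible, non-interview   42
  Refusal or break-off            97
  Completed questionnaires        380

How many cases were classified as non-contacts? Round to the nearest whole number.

225

Top → 380 + 49 + 97 + 42 = 568
CON3 = 568 / D = 0.716
D = 568 / 0.716 = 793.3
Remaining denominator categories sum to 568
non-contacts = 793.3 − 568 ≈ 225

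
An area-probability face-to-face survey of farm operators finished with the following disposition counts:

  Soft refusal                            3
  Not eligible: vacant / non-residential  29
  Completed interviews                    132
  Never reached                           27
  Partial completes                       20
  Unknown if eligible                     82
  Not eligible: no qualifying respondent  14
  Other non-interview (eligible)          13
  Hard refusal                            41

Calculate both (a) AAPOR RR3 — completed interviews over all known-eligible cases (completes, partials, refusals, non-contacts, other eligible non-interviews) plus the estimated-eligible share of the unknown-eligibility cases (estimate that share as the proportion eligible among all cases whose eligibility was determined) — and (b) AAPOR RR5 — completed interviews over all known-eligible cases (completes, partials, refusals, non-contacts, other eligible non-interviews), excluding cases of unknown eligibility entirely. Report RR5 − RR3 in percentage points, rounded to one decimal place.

Declined to participate = 41 + 3 = 44
Ineligible = 14 + 29 = 43
Top → 132
Determined eligible → 132 + 20 + 44 + 27 + 13 = 236
e = 236 / (236 + 43) = 236 / 279 = 0.8459
Estimated eligible among unknowns → 0.8459 × 82 = 69.36
Base → 236 + 69.36 = 305.36
RR3 = 132 / 305.36 = 0.4323
Base → 132 + 20 + 44 + 27 + 13 = 236
RR5 = 132 / 236 = 0.5593
Difference = 55.93 − 43.23 = 12.70 percentage points

12.7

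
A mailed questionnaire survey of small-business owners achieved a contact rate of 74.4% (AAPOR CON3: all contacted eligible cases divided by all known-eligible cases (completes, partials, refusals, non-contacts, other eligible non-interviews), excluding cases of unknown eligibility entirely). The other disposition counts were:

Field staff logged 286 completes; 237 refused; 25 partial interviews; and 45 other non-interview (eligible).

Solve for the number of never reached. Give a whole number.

Top: 286 + 25 + 237 + 45 = 593
CON3 = 593 / D = 0.744
D = 593 / 0.744 = 797.0
Rest of base = 593
never reached = 797.0 − 593 ≈ 204

204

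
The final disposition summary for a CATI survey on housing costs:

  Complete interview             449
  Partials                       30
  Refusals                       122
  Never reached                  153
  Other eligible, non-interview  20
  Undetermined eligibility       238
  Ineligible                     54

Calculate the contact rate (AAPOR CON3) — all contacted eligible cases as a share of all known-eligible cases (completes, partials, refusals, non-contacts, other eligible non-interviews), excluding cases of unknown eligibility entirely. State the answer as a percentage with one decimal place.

80.2%

Numerator: 449 + 30 + 122 + 20 = 621
Denom: 449 + 30 + 122 + 153 + 20 = 774
CON3 = 621 / 774 = 0.8023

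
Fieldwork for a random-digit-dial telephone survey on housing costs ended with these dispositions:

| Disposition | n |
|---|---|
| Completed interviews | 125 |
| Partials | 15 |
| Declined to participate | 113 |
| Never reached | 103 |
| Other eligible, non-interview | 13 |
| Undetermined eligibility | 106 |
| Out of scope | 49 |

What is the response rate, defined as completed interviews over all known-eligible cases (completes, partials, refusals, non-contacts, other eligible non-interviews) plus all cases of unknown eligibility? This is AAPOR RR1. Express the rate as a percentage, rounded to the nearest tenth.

26.3%

Top: 125
Base: 125 + 15 + 113 + 103 + 13 + 106 = 475
RR1 = 125 / 475 = 0.2632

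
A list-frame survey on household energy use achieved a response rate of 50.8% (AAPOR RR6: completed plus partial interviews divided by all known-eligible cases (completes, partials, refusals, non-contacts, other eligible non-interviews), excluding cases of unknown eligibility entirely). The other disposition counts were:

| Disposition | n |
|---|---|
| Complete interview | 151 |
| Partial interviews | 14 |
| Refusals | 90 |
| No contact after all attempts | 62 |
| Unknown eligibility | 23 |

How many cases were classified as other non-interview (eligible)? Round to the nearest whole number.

Top → 151 + 14 = 165
RR6 = 165 / D = 0.508
D = 165 / 0.508 = 324.8
Remaining denominator categories sum to 317
other non-interview (eligible) = 324.8 − 317 ≈ 8

8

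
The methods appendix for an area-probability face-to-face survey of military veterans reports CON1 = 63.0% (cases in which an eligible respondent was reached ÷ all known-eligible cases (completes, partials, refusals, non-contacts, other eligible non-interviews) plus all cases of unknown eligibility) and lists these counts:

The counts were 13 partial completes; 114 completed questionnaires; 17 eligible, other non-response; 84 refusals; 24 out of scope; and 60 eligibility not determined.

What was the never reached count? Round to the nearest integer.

Top: 114 + 13 + 84 + 17 = 228
CON1 = 228 / D = 0.630
D = 228 / 0.630 = 361.9
Other denominator terms total 288
never reached = 361.9 − 288 ≈ 74

74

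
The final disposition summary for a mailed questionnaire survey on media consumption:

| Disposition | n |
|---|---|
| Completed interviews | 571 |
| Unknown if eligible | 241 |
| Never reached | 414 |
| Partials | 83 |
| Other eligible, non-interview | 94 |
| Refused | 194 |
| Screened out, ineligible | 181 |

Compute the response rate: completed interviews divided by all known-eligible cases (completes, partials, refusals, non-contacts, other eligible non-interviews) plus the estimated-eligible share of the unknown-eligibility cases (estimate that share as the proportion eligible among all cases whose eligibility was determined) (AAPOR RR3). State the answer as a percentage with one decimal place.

Numerator: 571
Known eligible: 571 + 83 + 194 + 414 + 94 = 1356
e = 1356 / (1356 + 181) = 1356 / 1537 = 0.8822
Estimated eligible among unknowns: 0.8822 × 241 = 212.61
Base: 1356 + 212.61 = 1568.61
RR3 = 571 / 1568.61 = 0.3640

36.4%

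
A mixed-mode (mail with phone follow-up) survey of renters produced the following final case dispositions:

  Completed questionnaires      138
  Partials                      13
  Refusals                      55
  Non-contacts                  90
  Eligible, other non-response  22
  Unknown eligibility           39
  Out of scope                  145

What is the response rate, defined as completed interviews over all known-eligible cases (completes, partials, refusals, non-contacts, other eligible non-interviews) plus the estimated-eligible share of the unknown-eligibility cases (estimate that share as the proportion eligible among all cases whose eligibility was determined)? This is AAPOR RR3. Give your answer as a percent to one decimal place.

40.0%

Top: 138
Eligible (known): 138 + 13 + 55 + 90 + 22 = 318
e = 318 / (318 + 145) = 318 / 463 = 0.6868
Estimated eligible among unknowns: 0.6868 × 39 = 26.79
Denom: 318 + 26.79 = 344.79
RR3 = 138 / 344.79 = 0.4002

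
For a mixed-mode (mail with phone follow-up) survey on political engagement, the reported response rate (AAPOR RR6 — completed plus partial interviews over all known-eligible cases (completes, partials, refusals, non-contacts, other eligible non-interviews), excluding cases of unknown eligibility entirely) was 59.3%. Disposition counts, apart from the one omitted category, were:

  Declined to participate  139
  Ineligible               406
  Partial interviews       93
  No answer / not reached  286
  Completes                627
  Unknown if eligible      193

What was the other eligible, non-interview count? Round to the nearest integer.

Numerator → 627 + 93 = 720
RR6 = 720 / D = 0.593
D = 720 / 0.593 = 1214.2
Remaining denominator categories sum to 1145
other eligible, non-interview = 1214.2 − 1145 ≈ 69

69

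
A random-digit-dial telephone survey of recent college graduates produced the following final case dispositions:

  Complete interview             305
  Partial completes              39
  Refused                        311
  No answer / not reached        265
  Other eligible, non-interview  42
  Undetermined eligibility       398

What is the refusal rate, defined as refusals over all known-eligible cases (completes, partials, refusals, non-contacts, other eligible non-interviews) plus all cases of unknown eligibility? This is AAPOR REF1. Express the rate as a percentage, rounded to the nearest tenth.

Numerator → 311
Denom → 305 + 39 + 311 + 265 + 42 + 398 = 1360
REF1 = 311 / 1360 = 0.2287

22.9%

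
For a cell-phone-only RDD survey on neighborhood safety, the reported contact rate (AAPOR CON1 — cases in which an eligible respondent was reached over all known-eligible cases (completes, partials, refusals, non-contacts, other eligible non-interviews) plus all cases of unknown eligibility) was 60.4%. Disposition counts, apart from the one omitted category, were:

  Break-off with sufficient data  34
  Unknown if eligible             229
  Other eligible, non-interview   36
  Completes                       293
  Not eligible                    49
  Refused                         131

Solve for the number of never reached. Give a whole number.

95

Top: 293 + 34 + 131 + 36 = 494
CON1 = 494 / D = 0.604
D = 494 / 0.604 = 817.9
Other denominator terms total 723
never reached = 817.9 − 723 ≈ 95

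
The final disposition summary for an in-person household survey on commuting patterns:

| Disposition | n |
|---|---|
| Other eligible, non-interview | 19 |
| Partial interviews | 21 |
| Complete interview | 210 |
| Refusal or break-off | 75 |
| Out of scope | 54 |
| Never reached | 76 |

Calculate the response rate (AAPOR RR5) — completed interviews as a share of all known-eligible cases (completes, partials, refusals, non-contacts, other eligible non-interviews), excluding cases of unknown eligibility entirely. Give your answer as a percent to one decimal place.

52.4%

Numerator = 210
Denom = 210 + 21 + 75 + 76 + 19 = 401
RR5 = 210 / 401 = 0.5237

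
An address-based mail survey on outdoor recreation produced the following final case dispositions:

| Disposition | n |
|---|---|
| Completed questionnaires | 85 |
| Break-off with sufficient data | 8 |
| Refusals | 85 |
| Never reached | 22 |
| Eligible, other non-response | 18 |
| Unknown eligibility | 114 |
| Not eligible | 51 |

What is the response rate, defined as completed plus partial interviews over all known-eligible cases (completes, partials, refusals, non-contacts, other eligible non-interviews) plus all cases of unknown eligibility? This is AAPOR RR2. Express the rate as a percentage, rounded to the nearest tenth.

28.0%

Top = 85 + 8 = 93
Denominator = 85 + 8 + 85 + 22 + 18 + 114 = 332
RR2 = 93 / 332 = 0.2801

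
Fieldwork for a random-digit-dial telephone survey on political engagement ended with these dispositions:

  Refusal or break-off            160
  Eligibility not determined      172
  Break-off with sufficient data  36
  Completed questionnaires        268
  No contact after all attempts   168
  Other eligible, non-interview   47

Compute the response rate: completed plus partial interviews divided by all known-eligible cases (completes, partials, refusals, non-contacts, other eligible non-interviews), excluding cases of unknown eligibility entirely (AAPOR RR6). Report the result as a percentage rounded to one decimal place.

Top = 268 + 36 = 304
Denominator = 268 + 36 + 160 + 168 + 47 = 679
RR6 = 304 / 679 = 0.4477

44.8%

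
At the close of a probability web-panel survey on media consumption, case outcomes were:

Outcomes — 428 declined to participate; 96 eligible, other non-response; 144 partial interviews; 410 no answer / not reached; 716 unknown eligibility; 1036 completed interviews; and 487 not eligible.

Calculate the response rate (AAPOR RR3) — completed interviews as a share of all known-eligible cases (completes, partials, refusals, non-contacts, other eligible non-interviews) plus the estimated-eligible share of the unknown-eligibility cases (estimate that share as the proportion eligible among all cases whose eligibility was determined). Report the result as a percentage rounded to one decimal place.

38.4%

Num → 1036
Eligible (known) → 1036 + 144 + 428 + 410 + 96 = 2114
e = 2114 / (2114 + 487) = 2114 / 2601 = 0.8128
Eligible share of unknowns → 0.8128 × 716 = 581.96
Base → 2114 + 581.96 = 2695.96
RR3 = 1036 / 2695.96 = 0.3843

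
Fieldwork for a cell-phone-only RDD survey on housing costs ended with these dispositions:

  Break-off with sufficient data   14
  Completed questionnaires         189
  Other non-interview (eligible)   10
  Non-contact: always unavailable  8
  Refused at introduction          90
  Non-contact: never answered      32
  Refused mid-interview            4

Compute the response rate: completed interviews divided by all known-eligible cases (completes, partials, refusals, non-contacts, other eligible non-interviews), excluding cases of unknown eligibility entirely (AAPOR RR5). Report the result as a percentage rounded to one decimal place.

54.5%

Refusal or break-off = 90 + 4 = 94
Non-contacts = 32 + 8 = 40
Numerator = 189
Denominator = 189 + 14 + 94 + 40 + 10 = 347
RR5 = 189 / 347 = 0.5447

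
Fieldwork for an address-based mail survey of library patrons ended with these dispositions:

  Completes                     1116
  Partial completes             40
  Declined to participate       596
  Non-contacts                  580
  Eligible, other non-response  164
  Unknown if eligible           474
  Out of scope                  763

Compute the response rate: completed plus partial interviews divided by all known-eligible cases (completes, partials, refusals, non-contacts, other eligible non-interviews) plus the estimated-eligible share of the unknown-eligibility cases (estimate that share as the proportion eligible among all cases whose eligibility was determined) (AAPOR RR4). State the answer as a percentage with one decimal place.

40.4%

Num: 1116 + 40 = 1156
Eligible (known): 1116 + 40 + 596 + 580 + 164 = 2496
e = 2496 / (2496 + 763) = 2496 / 3259 = 0.7659
Eligible share of unknowns: 0.7659 × 474 = 363.04
Base: 2496 + 363.04 = 2859.04
RR4 = 1156 / 2859.04 = 0.4043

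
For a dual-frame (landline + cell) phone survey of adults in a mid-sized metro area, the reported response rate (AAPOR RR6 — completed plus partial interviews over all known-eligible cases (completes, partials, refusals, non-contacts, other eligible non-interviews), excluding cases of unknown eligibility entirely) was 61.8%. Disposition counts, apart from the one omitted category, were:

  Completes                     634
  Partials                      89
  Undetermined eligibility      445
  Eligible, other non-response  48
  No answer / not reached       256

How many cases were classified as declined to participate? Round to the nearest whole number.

Num: 634 + 89 = 723
RR6 = 723 / D = 0.618
D = 723 / 0.618 = 1169.9
Rest of base = 1027
declined to participate = 1169.9 − 1027 ≈ 143

143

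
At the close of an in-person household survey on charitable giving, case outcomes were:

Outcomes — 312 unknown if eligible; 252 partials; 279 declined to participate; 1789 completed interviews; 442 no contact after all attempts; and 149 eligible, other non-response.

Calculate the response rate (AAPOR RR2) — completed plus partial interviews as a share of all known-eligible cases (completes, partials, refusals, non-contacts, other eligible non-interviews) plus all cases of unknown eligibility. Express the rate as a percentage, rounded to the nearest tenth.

63.3%

Num: 1789 + 252 = 2041
Base: 1789 + 252 + 279 + 442 + 149 + 312 = 3223
RR2 = 2041 / 3223 = 0.6333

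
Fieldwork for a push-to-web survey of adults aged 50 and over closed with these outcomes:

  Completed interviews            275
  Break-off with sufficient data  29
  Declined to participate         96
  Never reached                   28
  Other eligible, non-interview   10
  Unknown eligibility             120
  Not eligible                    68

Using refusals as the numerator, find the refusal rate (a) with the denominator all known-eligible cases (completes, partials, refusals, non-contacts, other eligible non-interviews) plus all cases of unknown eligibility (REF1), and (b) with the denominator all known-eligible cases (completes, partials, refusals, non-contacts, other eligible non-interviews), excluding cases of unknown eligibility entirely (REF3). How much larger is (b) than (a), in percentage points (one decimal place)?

Top → 96
Denom → 275 + 29 + 96 + 28 + 10 + 120 = 558
REF1 = 96 / 558 = 0.1720
Denom → 275 + 29 + 96 + 28 + 10 = 438
REF3 = 96 / 438 = 0.2192
Difference = 21.92 − 17.20 = 4.72 percentage points

4.7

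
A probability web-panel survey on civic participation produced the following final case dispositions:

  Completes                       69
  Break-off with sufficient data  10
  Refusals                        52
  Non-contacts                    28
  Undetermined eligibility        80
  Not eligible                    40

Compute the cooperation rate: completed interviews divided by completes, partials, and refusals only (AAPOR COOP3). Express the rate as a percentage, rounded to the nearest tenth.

52.7%

Numerator → 69
Base → 69 + 10 + 52 = 131
COOP3 = 69 / 131 = 0.5267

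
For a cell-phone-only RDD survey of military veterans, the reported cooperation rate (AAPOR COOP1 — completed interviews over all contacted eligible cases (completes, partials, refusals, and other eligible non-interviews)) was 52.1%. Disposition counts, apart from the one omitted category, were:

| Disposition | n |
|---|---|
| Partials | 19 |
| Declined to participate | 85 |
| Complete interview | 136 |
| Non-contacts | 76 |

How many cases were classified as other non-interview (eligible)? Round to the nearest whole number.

COOP1 = 136 / D = 0.521
D = 136 / 0.521 = 261.0
Rest of base = 240
other non-interview (eligible) = 261.0 − 240 ≈ 21

21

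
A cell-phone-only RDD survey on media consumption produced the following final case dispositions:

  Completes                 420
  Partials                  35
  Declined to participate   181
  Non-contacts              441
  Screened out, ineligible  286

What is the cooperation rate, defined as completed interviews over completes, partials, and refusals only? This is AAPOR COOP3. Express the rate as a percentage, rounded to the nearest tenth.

66.0%

Numerator: 420
Denominator: 420 + 35 + 181 = 636
COOP3 = 420 / 636 = 0.6604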